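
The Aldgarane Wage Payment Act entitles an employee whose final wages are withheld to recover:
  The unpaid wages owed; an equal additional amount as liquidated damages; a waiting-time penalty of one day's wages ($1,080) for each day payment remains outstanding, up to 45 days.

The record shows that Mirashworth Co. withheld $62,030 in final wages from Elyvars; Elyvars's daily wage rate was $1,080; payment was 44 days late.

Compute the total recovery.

Liquidated damages (equal amount): $62,030
Penalty days: min(44, 45) = 44
Waiting-time penalty: 44 × $1,080 = $47,520
Total award: $62,030 + $62,030 + $47,520 = $171,580

Total award: $171,580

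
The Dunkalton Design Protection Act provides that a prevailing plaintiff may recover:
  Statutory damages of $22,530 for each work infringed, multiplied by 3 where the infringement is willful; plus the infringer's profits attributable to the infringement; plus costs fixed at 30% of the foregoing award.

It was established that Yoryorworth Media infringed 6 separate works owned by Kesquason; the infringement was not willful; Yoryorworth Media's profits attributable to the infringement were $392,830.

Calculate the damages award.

Statutory damages: 6 × $22,530 = $135,180
Infringement not willful: no ×3 enhancement.
Combined award: $135,180 + $392,830 = $528,010
Costs: 30% of $528,010 = $158,403
Award plus costs: $528,010 + $158,403 = $686,413

$686,413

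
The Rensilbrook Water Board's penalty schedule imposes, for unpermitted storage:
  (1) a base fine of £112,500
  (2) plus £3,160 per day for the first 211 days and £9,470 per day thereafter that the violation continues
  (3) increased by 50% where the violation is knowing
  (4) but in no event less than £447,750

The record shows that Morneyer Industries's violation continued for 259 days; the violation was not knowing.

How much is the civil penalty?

£1,233,820

First 211 days: 211 × £3,160 = £666,760
Remaining days: (259 − 211) × £9,470 = £454,560
Per-day component: £666,760 + £454,560 = £1,121,320
Base plus per-day: £112,500 + £1,121,320 = £1,233,820
The violation was not knowing: no 50% increase.
Minimum £447,750: £1,233,820 meets the minimum, no increase.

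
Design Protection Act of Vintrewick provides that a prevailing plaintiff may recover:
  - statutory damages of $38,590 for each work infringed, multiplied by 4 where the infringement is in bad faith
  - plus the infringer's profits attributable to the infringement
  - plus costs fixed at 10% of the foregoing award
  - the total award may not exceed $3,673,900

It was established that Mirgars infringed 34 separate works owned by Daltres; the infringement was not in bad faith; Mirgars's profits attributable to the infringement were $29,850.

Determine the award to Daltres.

Statutory damages: 34 × $38,590 = $1,312,060
Infringement not in bad faith: no ×4 enhancement.
Combined award: $1,312,060 + $29,850 = $1,341,910
Costs: 10% of $1,341,910 = $134,191
Award plus costs: $1,341,910 + $134,191 = $1,476,101
Cap at $3,673,900: $1,476,101 is within the cap, no reduction.

$1,476,101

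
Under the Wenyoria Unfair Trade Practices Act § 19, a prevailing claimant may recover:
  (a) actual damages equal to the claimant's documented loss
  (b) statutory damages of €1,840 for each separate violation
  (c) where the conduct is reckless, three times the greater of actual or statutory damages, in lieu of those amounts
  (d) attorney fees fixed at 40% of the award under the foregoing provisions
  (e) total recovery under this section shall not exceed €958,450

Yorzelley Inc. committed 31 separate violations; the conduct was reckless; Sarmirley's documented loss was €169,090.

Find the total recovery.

€710,178

Statutory damages: 31 × €1,840 = €57,040
Greater of actual damages (€169,090) or statutory damages (€57,040): €169,090
Trebled: 3 × €169,090 = €507,270
Attorney fees: 40% of €507,270 = €202,908
Total before cap: €507,270 + €202,908 = €710,178
Cap at €958,450: €710,178 is within the cap, no reduction.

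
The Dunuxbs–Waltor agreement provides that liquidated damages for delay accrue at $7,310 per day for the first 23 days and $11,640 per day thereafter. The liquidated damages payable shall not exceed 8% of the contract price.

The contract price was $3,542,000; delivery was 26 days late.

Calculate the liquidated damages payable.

First 23 days: 23 × $7,310 = $168,130
Remaining days: (26 − 23) × $11,640 = $34,920
Accrued per-day damages: $168,130 + $34,920 = $203,050
Cap: 8% of $3,542,000 = $283,360
Cap at $283,360: $203,050 is within the cap, no reduction.

$203,050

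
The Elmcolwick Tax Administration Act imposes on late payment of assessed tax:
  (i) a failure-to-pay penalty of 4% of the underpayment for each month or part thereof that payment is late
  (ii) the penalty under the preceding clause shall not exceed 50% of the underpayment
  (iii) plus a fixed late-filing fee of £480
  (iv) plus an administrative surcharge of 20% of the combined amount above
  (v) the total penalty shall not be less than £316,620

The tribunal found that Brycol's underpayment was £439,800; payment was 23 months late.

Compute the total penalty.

Accrued rate: 4% × 23 = 92%, capped at 50% → 50%
Failure-to-pay penalty: 50% of £439,800 = £219,900
Penalty before surcharge: £219,900 + £480 = £220,380
Administrative surcharge: 20% of £220,380 = £44,076
Total penalty: £220,380 + £44,076 = £264,456
Minimum £316,620: £264,456 is below the minimum → £316,620

£316,620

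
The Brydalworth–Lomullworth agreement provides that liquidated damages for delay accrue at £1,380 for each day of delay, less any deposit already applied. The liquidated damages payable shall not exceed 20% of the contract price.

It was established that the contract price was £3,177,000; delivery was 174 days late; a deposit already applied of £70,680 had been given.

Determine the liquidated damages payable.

£169,440

Per-day damages: 174 × £1,380 = £240,120
Less deposit already applied: £240,120 − £70,680 = £169,440
Cap: 20% of £3,177,000 = £635,400
Cap at £635,400: £169,440 is within the cap, no reduction.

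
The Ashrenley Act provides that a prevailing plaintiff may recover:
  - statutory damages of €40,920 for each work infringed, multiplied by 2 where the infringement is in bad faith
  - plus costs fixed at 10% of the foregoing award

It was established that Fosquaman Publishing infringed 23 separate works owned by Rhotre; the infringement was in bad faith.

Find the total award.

Statutory damages: 23 × €40,920 = €941,160
Doubled: 2 × €941,160 = €1,882,320
Costs: 10% of €1,882,320 = €188,232
Award plus costs: €1,882,320 + €188,232 = €2,070,552

€2,070,552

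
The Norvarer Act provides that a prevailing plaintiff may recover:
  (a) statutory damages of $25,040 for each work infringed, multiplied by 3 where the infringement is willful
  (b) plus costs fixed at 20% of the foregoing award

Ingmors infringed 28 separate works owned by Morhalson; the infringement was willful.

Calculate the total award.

Award: $2,524,032

Statutory damages: 28 × $25,040 = $701,120
Trebled: 3 × $701,120 = $2,103,360
Costs: 20% of $2,103,360 = $420,672
Award plus costs: $2,103,360 + $420,672 = $2,524,032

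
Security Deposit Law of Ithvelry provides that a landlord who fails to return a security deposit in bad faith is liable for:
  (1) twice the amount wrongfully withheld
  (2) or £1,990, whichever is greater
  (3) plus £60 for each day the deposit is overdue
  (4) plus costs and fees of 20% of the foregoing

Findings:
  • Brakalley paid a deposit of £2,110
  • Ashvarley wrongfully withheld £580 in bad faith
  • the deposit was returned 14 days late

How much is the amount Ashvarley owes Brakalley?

Doubled: 2 × £580 = £1,160
Minimum £1,990: £1,160 is below the minimum → £1,990
Late-return penalty: 14 × £60 = £840
Damages plus late penalty: £1,990 + £840 = £2,830
Costs and fees: 20% of £2,830 = £566
Total recovery: £2,830 + £566 = £3,396

£3,396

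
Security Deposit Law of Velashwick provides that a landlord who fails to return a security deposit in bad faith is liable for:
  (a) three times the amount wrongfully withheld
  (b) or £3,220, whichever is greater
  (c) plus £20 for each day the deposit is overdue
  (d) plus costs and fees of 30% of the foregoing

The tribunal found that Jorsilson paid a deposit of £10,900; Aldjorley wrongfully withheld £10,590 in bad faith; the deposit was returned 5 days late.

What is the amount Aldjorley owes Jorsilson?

£41,431

Trebled: 3 × £10,590 = £31,770
Minimum £3,220: £31,770 meets the minimum, no increase.
Late-return penalty: 5 × £20 = £100
Damages plus late penalty: £31,770 + £100 = £31,870
Costs and fees: 30% of £31,870 = £9,561
Total recovery: £31,870 + £9,561 = £41,431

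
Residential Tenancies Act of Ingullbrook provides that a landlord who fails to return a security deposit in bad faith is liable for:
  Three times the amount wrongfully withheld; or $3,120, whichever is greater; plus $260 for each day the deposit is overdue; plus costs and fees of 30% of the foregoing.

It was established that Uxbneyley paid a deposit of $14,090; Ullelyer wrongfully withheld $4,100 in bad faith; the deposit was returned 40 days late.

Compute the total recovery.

Trebled: 3 × $4,100 = $12,300
Minimum $3,120: $12,300 meets the minimum, no increase.
Late-return penalty: 40 × $260 = $10,400
Damages plus late penalty: $12,300 + $10,400 = $22,700
Costs and fees: 30% of $22,700 = $6,810
Total recovery: $22,700 + $6,810 = $29,510

Recovery: $29,510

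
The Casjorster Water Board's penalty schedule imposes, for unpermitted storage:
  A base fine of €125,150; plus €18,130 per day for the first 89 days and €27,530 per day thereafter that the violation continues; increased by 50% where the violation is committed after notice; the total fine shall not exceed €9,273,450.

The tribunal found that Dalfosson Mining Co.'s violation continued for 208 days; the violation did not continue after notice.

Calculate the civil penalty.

€5,014,790

First 89 days: 89 × €18,130 = €1,613,570
Remaining days: (208 − 89) × €27,530 = €3,276,070
Per-day component: €1,613,570 + €3,276,070 = €4,889,640
Base plus per-day: €125,150 + €4,889,640 = €5,014,790
The violation did not continue after notice: no 50% increase.
Cap at €9,273,450: €5,014,790 is within the cap, no reduction.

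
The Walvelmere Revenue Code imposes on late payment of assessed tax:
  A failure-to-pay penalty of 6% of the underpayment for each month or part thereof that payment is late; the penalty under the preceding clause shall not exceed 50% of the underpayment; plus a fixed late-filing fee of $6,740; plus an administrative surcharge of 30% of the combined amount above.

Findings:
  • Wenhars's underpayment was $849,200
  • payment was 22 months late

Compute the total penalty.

Accrued rate: 6% × 22 = 132%, capped at 50% → 50%
Failure-to-pay penalty: 50% of $849,200 = $424,600
Penalty before surcharge: $424,600 + $6,740 = $431,340
Administrative surcharge: 30% of $431,340 = $129,402
Total penalty: $431,340 + $129,402 = $560,742

$560,742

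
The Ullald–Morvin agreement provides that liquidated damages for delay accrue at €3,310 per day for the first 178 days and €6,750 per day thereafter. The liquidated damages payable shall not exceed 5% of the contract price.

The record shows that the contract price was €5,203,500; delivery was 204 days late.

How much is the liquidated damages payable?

First 178 days: 178 × €3,310 = €589,180
Remaining days: (204 − 178) × €6,750 = €175,500
Accrued per-day damages: €589,180 + €175,500 = €764,680
Cap: 5% of €5,203,500 = €260,175
Cap at €260,175: €764,680 exceeds the cap → €260,175

€260,175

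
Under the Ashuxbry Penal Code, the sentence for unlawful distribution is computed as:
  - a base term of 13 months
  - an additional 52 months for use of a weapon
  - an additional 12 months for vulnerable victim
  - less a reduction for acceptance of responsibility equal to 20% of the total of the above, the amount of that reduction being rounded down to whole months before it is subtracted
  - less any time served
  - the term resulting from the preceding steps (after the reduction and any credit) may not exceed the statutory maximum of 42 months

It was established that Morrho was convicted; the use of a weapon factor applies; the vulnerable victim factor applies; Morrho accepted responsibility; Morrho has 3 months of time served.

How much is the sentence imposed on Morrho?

Use of a weapon enhancement: +52 months
Vulnerable victim enhancement: +12 months
Adjusted term: 13 months + 52 months + 12 months = 77 months
Acceptance of responsibility reduction: 20% of 77 months = 15 months (rounded down)
After reduction: 77 − 15 = 62 months
Less time served: 62 months − 3 months = 59 months
Cap at 42 months: 59 months exceeds the cap → 42 months

42 months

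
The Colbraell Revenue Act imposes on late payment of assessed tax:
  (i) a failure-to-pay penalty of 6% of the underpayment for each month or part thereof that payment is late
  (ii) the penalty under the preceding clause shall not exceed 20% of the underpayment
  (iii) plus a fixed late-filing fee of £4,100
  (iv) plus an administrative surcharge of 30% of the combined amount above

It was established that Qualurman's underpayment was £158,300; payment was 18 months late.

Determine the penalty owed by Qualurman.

£46,488

Accrued rate: 6% × 18 = 108%, capped at 20% → 20%
Failure-to-pay penalty: 20% of £158,300 = £31,660
Penalty before surcharge: £31,660 + £4,100 = £35,760
Administrative surcharge: 30% of £35,760 = £10,728
Total penalty: £35,760 + £10,728 = £46,488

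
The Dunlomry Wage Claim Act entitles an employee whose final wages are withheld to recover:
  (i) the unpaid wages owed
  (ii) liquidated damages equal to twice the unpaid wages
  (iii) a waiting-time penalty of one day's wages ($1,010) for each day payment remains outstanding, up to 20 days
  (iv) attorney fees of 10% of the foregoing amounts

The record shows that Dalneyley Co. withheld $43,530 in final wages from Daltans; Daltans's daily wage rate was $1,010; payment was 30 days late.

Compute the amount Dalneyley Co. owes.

Doubled: 2 × $43,530 = $87,060
Penalty days: min(30, 20) = 20
Waiting-time penalty: 20 × $1,010 = $20,200
Subtotal: $43,530 + $87,060 + $20,200 = $150,790
Attorney fees: 10% of $150,790 = $15,079
Total award: $150,790 + $15,079 = $165,869

Total award: $165,869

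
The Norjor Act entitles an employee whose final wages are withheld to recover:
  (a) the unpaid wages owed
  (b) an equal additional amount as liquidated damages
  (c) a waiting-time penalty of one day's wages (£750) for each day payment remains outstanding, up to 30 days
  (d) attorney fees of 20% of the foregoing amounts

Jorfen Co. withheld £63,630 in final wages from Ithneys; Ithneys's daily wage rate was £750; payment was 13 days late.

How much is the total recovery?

Liquidated damages (equal amount): £63,630
Penalty days: min(13, 30) = 13
Waiting-time penalty: 13 × £750 = £9,750
Subtotal: £63,630 + £63,630 + £9,750 = £137,010
Attorney fees: 20% of £137,010 = £27,402
Total award: £137,010 + £27,402 = £164,412

£164,412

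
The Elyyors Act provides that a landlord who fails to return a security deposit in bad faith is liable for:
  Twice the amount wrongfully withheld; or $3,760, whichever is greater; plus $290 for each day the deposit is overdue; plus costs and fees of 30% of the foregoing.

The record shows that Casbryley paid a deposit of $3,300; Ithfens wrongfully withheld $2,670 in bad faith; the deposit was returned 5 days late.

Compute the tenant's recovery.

$8,827

Doubled: 2 × $2,670 = $5,340
Minimum $3,760: $5,340 meets the minimum, no increase.
Late-return penalty: 5 × $290 = $1,450
Damages plus late penalty: $5,340 + $1,450 = $6,790
Costs and fees: 30% of $6,790 = $2,037
Total recovery: $6,790 + $2,037 = $8,827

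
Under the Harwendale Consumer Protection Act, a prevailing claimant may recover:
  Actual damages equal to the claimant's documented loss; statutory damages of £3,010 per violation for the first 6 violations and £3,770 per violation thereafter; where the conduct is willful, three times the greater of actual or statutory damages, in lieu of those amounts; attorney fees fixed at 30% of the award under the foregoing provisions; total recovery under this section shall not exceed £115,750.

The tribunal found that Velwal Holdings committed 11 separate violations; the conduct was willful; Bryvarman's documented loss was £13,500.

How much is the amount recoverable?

First 6 violations: 6 × £3,010 = £18,060
Remaining violations: (11 − 6) × £3,770 = £18,850
Statutory damages: £18,060 + £18,850 = £36,910
Greater of actual damages (£13,500) or statutory damages (£36,910): £36,910
Trebled: 3 × £36,910 = £110,730
Attorney fees: 30% of £110,730 = £33,219
Total before cap: £110,730 + £33,219 = £143,949
Cap at £115,750: £143,949 exceeds the cap → £115,750

£115,750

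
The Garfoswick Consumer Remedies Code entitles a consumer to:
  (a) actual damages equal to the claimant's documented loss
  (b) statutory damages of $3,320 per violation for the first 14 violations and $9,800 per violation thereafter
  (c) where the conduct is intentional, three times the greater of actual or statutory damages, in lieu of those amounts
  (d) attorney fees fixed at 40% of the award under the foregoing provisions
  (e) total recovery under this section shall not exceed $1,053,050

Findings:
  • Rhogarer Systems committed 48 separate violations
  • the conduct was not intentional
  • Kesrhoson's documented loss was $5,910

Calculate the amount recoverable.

First 14 violations: 14 × $3,320 = $46,480
Remaining violations: (48 − 14) × $9,800 = $333,200
Statutory damages: $46,480 + $333,200 = $379,680
Conduct not intentional: the in-lieu enhancement does not apply.
Actual plus statutory damages: $5,910 + $379,680 = $385,590
Attorney fees: 40% of $385,590 = $154,236
Total before cap: $385,590 + $154,236 = $539,826
Cap at $1,053,050: $539,826 is within the cap, no reduction.

$539,826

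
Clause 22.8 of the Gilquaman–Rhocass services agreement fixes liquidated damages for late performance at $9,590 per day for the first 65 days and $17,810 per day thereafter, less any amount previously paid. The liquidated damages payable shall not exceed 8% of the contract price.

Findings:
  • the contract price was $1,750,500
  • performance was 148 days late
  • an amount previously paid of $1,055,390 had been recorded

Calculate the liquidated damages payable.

First 65 days: 65 × $9,590 = $623,350
Remaining days: (148 − 65) × $17,810 = $1,478,230
Accrued per-day damages: $623,350 + $1,478,230 = $2,101,580
Less amount previously paid: $2,101,580 − $1,055,390 = $1,046,190
Cap: 8% of $1,750,500 = $140,040
Cap at $140,040: $1,046,190 exceeds the cap → $140,040

$140,040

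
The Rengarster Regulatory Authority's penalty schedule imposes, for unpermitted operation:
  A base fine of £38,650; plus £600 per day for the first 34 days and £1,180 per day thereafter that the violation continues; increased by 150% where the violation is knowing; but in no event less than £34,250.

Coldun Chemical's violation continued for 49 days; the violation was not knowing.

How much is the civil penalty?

Civil penalty: £76,750

First 34 days: 34 × £600 = £20,400
Remaining days: (49 − 34) × £1,180 = £17,700
Per-day component: £20,400 + £17,700 = £38,100
Base plus per-day: £38,650 + £38,100 = £76,750
The violation was not knowing: no 150% increase.
Minimum £34,250: £76,750 meets the minimum, no increase.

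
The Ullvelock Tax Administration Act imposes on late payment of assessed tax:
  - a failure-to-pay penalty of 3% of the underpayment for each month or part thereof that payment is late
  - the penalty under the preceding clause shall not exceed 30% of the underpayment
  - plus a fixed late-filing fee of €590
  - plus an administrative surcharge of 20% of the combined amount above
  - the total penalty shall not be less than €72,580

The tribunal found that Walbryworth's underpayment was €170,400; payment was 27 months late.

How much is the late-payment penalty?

Accrued rate: 3% × 27 = 81%, capped at 30% → 30%
Failure-to-pay penalty: 30% of €170,400 = €51,120
Penalty before surcharge: €51,120 + €590 = €51,710
Administrative surcharge: 20% of €51,710 = €10,342
Total penalty: €51,710 + €10,342 = €62,052
Minimum €72,580: €62,052 is below the minimum → €72,580

Penalty: €72,580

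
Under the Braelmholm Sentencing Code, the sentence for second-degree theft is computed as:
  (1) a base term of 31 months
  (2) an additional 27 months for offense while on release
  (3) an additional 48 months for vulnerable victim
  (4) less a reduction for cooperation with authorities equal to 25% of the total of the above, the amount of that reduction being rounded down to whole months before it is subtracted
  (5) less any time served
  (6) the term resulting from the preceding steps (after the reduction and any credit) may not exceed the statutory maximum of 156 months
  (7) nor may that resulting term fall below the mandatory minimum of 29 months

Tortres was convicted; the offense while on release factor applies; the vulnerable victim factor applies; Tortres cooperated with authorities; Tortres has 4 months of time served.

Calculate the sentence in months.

76 months

Offense while on release enhancement: +27 months
Vulnerable victim enhancement: +48 months
Adjusted term: 31 months + 27 months + 48 months = 106 months
Cooperation with authorities reduction: 25% of 106 months = 26 months (rounded down)
After reduction: 106 − 26 = 80 months
Less time served: 80 months − 4 months = 76 months
Cap at 156 months: 76 months is within the cap, no reduction.
Minimum 29 months: 76 months meets the minimum, no increase.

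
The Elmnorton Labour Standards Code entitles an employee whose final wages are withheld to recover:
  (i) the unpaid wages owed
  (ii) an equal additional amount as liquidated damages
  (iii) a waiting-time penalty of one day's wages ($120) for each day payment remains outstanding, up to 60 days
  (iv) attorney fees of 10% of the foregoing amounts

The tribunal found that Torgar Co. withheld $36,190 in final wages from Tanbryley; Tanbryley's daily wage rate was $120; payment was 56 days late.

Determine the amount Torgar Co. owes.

Total award: $87,010

Liquidated damages (equal amount): $36,190
Penalty days: min(56, 60) = 56
Waiting-time penalty: 56 × $120 = $6,720
Subtotal: $36,190 + $36,190 + $6,720 = $79,100
Attorney fees: 10% of $79,100 = $7,910
Total award: $79,100 + $7,910 = $87,010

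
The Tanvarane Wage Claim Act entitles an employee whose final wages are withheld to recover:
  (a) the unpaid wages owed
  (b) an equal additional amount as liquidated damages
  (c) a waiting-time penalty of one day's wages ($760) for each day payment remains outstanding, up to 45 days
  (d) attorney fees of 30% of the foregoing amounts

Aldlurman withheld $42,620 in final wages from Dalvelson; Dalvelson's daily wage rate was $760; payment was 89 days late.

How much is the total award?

Liquidated damages (equal amount): $42,620
Penalty days: min(89, 45) = 45
Waiting-time penalty: 45 × $760 = $34,200
Subtotal: $42,620 + $42,620 + $34,200 = $119,440
Attorney fees: 30% of $119,440 = $35,832
Total award: $119,440 + $35,832 = $155,272

$155,272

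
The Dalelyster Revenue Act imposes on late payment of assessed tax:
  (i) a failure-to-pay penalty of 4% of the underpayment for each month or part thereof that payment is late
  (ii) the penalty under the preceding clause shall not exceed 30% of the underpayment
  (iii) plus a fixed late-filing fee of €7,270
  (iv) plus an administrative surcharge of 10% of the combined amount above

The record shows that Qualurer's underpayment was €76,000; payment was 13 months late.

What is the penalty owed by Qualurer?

€33,077

Accrued rate: 4% × 13 = 52%, capped at 30% → 30%
Failure-to-pay penalty: 30% of €76,000 = €22,800
Penalty before surcharge: €22,800 + €7,270 = €30,070
Administrative surcharge: 10% of €30,070 = €3,007
Total penalty: €30,070 + €3,007 = €33,077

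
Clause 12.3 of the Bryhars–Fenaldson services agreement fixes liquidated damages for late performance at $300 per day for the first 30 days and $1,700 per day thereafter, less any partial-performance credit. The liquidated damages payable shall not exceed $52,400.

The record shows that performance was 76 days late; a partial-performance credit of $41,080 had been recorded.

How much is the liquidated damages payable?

$46,120

First 30 days: 30 × $300 = $9,000
Remaining days: (76 − 30) × $1,700 = $78,200
Accrued per-day damages: $9,000 + $78,200 = $87,200
Less partial-performance credit: $87,200 − $41,080 = $46,120
Cap at $52,400: $46,120 is within the cap, no reduction.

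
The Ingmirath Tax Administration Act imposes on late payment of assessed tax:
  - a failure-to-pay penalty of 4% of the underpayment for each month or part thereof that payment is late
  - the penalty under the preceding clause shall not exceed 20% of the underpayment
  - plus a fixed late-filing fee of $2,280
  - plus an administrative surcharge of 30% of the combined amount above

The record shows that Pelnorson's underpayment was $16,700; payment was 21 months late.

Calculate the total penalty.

$7,306

Accrued rate: 4% × 21 = 84%, capped at 20% → 20%
Failure-to-pay penalty: 20% of $16,700 = $3,340
Penalty before surcharge: $3,340 + $2,280 = $5,620
Administrative surcharge: 30% of $5,620 = $1,686
Total penalty: $5,620 + $1,686 = $7,306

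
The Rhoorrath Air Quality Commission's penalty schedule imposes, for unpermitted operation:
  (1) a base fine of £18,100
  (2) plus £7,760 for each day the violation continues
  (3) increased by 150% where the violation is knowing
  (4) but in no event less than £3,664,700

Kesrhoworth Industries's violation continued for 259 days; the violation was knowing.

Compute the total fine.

£5,069,850

Per-day component: 259 × £7,760 = £2,009,840
Base plus per-day: £18,100 + £2,009,840 = £2,027,940
Enhancement: 150% of £2,027,940 = £3,041,910
Enhanced fine: £2,027,940 + £3,041,910 = £5,069,850
Minimum £3,664,700: £5,069,850 meets the minimum, no increase.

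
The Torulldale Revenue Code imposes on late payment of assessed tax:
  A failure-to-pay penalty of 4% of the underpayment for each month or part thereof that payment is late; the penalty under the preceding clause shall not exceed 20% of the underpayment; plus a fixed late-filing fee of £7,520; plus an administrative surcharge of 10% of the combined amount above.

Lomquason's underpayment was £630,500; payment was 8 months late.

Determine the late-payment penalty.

Penalty: £146,982

Accrued rate: 4% × 8 = 32%, capped at 20% → 20%
Failure-to-pay penalty: 20% of £630,500 = £126,100
Penalty before surcharge: £126,100 + £7,520 = £133,620
Administrative surcharge: 10% of £133,620 = £13,362
Total penalty: £133,620 + £13,362 = £146,982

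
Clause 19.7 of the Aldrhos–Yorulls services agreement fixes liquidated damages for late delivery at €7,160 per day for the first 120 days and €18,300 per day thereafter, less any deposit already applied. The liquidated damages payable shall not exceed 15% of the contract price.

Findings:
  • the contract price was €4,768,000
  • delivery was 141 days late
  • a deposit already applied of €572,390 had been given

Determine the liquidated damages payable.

First 120 days: 120 × €7,160 = €859,200
Remaining days: (141 − 120) × €18,300 = €384,300
Accrued per-day damages: €859,200 + €384,300 = €1,243,500
Less deposit already applied: €1,243,500 − €572,390 = €671,110
Cap: 15% of €4,768,000 = €715,200
Cap at €715,200: €671,110 is within the cap, no reduction.

€671,110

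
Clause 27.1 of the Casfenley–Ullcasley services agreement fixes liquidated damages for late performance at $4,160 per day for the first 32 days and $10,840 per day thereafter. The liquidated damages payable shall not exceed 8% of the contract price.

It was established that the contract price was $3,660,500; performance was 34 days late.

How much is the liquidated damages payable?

$154,800

First 32 days: 32 × $4,160 = $133,120
Remaining days: (34 − 32) × $10,840 = $21,680
Accrued per-day damages: $133,120 + $21,680 = $154,800
Cap: 8% of $3,660,500 = $292,840
Cap at $292,840: $154,800 is within the cap, no reduction.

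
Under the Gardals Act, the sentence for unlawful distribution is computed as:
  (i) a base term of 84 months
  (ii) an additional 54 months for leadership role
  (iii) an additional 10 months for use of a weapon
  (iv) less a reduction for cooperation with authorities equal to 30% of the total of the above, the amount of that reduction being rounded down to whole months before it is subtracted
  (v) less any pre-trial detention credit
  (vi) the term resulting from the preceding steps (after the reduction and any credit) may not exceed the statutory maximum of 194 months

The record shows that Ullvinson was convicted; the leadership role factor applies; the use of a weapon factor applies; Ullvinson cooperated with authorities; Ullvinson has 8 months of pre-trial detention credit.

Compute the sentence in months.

96 months

Leadership role enhancement: +54 months
Use of a weapon enhancement: +10 months
Adjusted term: 84 months + 54 months + 10 months = 148 months
Cooperation with authorities reduction: 30% of 148 months = 44 months (rounded down)
After reduction: 148 − 44 = 104 months
Less pre-trial detention credit: 104 months − 8 months = 96 months
Cap at 194 months: 96 months is within the cap, no reduction.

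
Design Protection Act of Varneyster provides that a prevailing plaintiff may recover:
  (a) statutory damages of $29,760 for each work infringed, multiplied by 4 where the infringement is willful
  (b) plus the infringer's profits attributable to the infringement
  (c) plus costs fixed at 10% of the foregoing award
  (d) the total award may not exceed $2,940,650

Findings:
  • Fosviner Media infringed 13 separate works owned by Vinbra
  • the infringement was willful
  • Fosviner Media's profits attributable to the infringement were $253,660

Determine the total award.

$1,981,298

Statutory damages: 13 × $29,760 = $386,880
Multiplied by 4: 4 × $386,880 = $1,547,520
Combined award: $1,547,520 + $253,660 = $1,801,180
Costs: 10% of $1,801,180 = $180,118
Award plus costs: $1,801,180 + $180,118 = $1,981,298
Cap at $2,940,650: $1,981,298 is within the cap, no reduction.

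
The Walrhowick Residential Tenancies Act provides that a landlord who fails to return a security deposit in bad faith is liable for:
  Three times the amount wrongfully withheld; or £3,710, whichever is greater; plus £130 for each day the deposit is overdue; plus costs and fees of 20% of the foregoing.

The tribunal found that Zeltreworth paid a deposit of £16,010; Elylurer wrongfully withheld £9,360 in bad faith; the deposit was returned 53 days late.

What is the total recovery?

£41,964

Trebled: 3 × £9,360 = £28,080
Minimum £3,710: £28,080 meets the minimum, no increase.
Late-return penalty: 53 × £130 = £6,890
Damages plus late penalty: £28,080 + £6,890 = £34,970
Costs and fees: 20% of £34,970 = £6,994
Total recovery: £34,970 + £6,994 = £41,964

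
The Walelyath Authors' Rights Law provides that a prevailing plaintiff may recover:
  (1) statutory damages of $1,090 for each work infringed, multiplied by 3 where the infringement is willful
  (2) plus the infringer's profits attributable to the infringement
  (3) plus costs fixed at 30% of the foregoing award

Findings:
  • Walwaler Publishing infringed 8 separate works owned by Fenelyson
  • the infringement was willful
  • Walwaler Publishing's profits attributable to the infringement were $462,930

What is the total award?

Statutory damages: 8 × $1,090 = $8,720
Trebled: 3 × $8,720 = $26,160
Combined award: $26,160 + $462,930 = $489,090
Costs: 30% of $489,090 = $146,727
Award plus costs: $489,090 + $146,727 = $635,817

$635,817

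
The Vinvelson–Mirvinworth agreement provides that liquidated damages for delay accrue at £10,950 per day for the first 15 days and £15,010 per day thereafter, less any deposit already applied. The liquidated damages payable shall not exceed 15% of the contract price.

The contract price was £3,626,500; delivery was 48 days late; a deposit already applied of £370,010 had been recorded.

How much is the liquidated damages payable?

£289,570

First 15 days: 15 × £10,950 = £164,250
Remaining days: (48 − 15) × £15,010 = £495,330
Accrued per-day damages: £164,250 + £495,330 = £659,580
Less deposit already applied: £659,580 − £370,010 = £289,570
Cap: 15% of £3,626,500 = £543,975
Cap at £543,975: £289,570 is within the cap, no reduction.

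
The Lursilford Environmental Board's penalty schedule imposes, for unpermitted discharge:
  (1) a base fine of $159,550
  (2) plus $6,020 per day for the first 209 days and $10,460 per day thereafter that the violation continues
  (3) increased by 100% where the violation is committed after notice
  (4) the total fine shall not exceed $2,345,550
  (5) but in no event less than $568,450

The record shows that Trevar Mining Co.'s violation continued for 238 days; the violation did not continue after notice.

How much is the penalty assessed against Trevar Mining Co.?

First 209 days: 209 × $6,020 = $1,258,180
Remaining days: (238 − 209) × $10,460 = $303,340
Per-day component: $1,258,180 + $303,340 = $1,561,520
Base plus per-day: $159,550 + $1,561,520 = $1,721,070
The violation did not continue after notice: no 100% increase.
Cap at $2,345,550: $1,721,070 is within the cap, no reduction.
Minimum $568,450: $1,721,070 meets the minimum, no increase.

$1,721,070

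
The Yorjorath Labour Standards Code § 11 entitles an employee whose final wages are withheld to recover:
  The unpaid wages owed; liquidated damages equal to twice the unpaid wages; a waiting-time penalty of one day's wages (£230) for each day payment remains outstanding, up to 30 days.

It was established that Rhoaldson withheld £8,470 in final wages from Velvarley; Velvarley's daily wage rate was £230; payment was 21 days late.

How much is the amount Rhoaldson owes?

Doubled: 2 × £8,470 = £16,940
Penalty days: min(21, 30) = 21
Waiting-time penalty: 21 × £230 = £4,830
Total award: £8,470 + £16,940 + £4,830 = £30,240

£30,240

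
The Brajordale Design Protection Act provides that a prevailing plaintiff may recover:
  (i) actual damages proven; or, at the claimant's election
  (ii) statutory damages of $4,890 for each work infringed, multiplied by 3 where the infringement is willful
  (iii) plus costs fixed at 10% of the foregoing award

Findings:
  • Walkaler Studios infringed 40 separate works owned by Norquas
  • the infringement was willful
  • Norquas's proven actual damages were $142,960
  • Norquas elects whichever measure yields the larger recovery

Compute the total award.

$645,480

Statutory damages: 40 × $4,890 = $195,600
Trebled: 3 × $195,600 = $586,800
Greater of actual damages ($142,960) or enhanced statutory damages ($586,800): $586,800
Costs: 10% of $586,800 = $58,680
Award plus costs: $586,800 + $58,680 = $645,480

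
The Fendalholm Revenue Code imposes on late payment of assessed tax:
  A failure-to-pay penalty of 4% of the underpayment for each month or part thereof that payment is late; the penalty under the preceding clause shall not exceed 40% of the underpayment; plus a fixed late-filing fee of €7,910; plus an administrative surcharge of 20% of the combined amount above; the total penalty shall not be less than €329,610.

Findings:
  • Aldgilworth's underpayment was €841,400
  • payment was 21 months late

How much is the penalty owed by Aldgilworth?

Accrued rate: 4% × 21 = 84%, capped at 40% → 40%
Failure-to-pay penalty: 40% of €841,400 = €336,560
Penalty before surcharge: €336,560 + €7,910 = €344,470
Administrative surcharge: 20% of €344,470 = €68,894
Total penalty: €344,470 + €68,894 = €413,364
Minimum €329,610: €413,364 meets the minimum, no increase.

€413,364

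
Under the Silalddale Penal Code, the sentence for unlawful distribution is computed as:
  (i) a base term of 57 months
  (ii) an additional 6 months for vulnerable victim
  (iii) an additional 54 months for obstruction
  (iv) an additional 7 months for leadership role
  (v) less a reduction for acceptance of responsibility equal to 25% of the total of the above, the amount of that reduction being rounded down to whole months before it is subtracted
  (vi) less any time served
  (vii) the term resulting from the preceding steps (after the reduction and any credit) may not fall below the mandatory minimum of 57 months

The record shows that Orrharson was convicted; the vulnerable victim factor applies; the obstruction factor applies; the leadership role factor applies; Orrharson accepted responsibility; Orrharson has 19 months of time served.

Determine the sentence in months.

74 months

Vulnerable victim enhancement: +6 months
Obstruction enhancement: +54 months
Leadership role enhancement: +7 months
Adjusted term: 57 months + 6 months + 54 months + 7 months = 124 months
Acceptance of responsibility reduction: 25% of 124 months = 31 months (rounded down)
After reduction: 124 − 31 = 93 months
Less time served: 93 months − 19 months = 74 months
Minimum 57 months: 74 months meets the minimum, no increase.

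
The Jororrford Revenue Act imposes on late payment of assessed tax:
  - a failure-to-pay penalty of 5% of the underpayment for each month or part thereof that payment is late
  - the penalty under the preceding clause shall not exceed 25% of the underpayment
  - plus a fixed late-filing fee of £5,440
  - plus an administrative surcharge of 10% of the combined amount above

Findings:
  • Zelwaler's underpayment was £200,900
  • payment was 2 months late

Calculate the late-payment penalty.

£28,083

Accrued rate: 5% × 2 = 10%, capped at 25% → 10%
Failure-to-pay penalty: 10% of £200,900 = £20,090
Penalty before surcharge: £20,090 + £5,440 = £25,530
Administrative surcharge: 10% of £25,530 = £2,553
Total penalty: £25,530 + £2,553 = £28,083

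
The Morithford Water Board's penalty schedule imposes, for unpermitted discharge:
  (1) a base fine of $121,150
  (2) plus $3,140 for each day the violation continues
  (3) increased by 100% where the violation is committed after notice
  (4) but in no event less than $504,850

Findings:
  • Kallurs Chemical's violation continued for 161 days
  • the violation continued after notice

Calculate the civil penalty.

Per-day component: 161 × $3,140 = $505,540
Base plus per-day: $121,150 + $505,540 = $626,690
Enhancement: 100% of $626,690 = $626,690
Enhanced fine: $626,690 + $626,690 = $1,253,380
Minimum $504,850: $1,253,380 meets the minimum, no increase.

$1,253,380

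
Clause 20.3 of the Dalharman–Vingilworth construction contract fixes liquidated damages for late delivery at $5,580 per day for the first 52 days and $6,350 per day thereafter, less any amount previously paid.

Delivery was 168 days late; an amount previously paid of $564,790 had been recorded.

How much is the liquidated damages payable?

Liquidated damages: $461,970

First 52 days: 52 × $5,580 = $290,160
Remaining days: (168 − 52) × $6,350 = $736,600
Accrued per-day damages: $290,160 + $736,600 = $1,026,760
Less amount previously paid: $1,026,760 − $564,790 = $461,970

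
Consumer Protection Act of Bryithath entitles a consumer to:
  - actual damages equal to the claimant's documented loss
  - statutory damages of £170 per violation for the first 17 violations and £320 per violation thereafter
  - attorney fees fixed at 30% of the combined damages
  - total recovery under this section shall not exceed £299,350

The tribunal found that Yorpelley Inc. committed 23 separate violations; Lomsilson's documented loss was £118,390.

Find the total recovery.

£160,160

First 17 violations: 17 × £170 = £2,890
Remaining violations: (23 − 17) × £320 = £1,920
Statutory damages: £2,890 + £1,920 = £4,810
Combined damages: £118,390 + £4,810 = £123,200
Attorney fees: 30% of £123,200 = £36,960
Total before cap: £123,200 + £36,960 = £160,160
Cap at £299,350: £160,160 is within the cap, no reduction.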